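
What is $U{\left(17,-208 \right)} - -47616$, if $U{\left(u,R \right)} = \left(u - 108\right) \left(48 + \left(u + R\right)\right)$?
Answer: $60629$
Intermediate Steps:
$U{\left(u,R \right)} = \left(-108 + u\right) \left(48 + R + u\right)$ ($U{\left(u,R \right)} = \left(-108 + u\right) \left(48 + \left(R + u\right)\right) = \left(-108 + u\right) \left(48 + R + u\right)$)
$U{\left(17,-208 \right)} - -47616 = \left(-5184 + 17^{2} - -22464 - 1020 - 3536\right) - -47616 = \left(-5184 + 289 + 22464 - 1020 - 3536\right) + 47616 = 13013 + 47616 = 60629$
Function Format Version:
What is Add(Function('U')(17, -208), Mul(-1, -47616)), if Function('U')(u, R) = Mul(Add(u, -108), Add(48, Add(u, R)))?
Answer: 60629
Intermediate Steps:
Function('U')(u, R) = Mul(Add(-108, u), Add(48, R, u)) (Function('U')(u, R) = Mul(Add(-108, u), Add(48, Add(R, u))) = Mul(Add(-108, u), Add(48, R, u)))
Add(Function('U')(17, -208), Mul(-1, -47616)) = Add(Add(-5184, Pow(17, 2), Mul(-108, -208), Mul(-60, 17), Mul(-208, 17)), Mul(-1, -47616)) = Add(Add(-5184, 289, 22464, -1020, -3536), 47616) = Add(13013, 47616) = 60629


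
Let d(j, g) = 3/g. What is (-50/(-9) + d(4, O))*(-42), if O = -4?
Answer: -1211/6 ≈ -201.83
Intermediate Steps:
(-50/(-9) + d(4, O))*(-42) = (-50/(-9) + 3/(-4))*(-42) = (-50*(-1/9) + 3*(-1/4))*(-42) = (50/9 - 3/4)*(-42) = (173/36)*(-42) = -1211/6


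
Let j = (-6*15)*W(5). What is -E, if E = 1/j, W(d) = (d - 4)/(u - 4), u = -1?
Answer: -1/18 ≈ -0.055556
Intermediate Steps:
W(d) = 4/5 - d/5 (W(d) = (d - 4)/(-1 - 4) = (-4 + d)/(-5) = (-4 + d)*(-1/5) = 4/5 - d/5)
j = 18 (j = (-6*15)*(4/5 - 1/5*5) = -90*(4/5 - 1) = -90*(-1/5) = 18)
E = 1/18 ≈ 0.055556
-E = -1*1/18 = -1/18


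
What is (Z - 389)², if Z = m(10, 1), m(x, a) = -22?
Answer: 168921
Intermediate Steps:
Z = -22
(Z - 389)² = (-22 - 389)² = (-411)² = 168921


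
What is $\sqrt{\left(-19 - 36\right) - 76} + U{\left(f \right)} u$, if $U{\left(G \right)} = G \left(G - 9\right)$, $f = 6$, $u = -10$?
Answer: $180 + i \sqrt{131} \approx 180.0 + 11.446 i$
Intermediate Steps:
$U{\left(G \right)} = G \left(-9 + G\right)$
$\sqrt{\left(-19 - 36\right) - 76} + U{\left(f \right)} u = \sqrt{\left(-19 - 36\right) - 76} + 6 \left(-9 + 6\right) \left(-10\right) = \sqrt{\left(-19 - 36\right) - 76} + 6 \left(-3\right) \left(-10\right) = \sqrt{-55 - 76} - -180 = \sqrt{-131} + 180 = i \sqrt{131} + 180 = 180 + i \sqrt{131}$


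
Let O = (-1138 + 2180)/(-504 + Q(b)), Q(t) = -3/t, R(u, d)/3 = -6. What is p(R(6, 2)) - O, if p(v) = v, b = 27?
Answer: -72288/4537 ≈ -15.933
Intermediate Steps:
R(u, d) = -18 (R(u, d) = 3*(-6) = -18)
O = -9378/4537 (O = (-1138 + 2180)/(-504 - 3/27) = 1042/(-504 - 3*1/27) = 1042/(-504 - ⅑) = 1042/(-4537/9) = 1042*(-9/4537) = -9378/4537 ≈ -2.0670)
p(R(6, 2)) - O = -18 - 1*(-9378/4537) = -18 + 9378/4537 = -72288/4537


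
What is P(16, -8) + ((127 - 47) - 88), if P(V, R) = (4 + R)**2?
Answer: 8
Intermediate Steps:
P(16, -8) + ((127 - 47) - 88) = (4 - 8)**2 + ((127 - 47) - 88) = (-4)**2 + (80 - 88) = 16 - 8 = 8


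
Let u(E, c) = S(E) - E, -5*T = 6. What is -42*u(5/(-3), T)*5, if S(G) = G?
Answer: 0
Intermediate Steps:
T = -6/5 (T = -⅕*6 = -6/5 ≈ -1.2000)
u(E, c) = 0 (u(E, c) = E - E = 0)
-42*u(5/(-3), T)*5 = -42*0*5 = 0*5 = 0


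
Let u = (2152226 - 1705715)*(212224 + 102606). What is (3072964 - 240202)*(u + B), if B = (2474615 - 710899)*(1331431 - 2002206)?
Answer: -2953102097227468740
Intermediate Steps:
u = 140575058130 (u = 446511*314830 = 140575058130)
B = -1183056599900 (B = 1763716*(-670775) = -1183056599900)
(3072964 - 240202)*(u + B) = (3072964 - 240202)*(140575058130 - 1183056599900) = 2832762*(-1042481541770) = -2953102097227468740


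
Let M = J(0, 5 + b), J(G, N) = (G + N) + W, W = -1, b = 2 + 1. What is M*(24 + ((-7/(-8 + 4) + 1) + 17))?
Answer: 1225/4 ≈ 306.25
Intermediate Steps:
b = 3
J(G, N) = -1 + G + N (J(G, N) = (G + N) - 1 = -1 + G + N)
M = 7 (M = -1 + 0 + (5 + 3) = -1 + 0 + 8 = 7)
M*(24 + ((-7/(-8 + 4) + 1) + 17)) = 7*(24 + ((-7/(-8 + 4) + 1) + 17)) = 7*(24 + ((-7/(-4) + 1) + 17)) = 7*(24 + ((-7*(-¼) + 1) + 17)) = 7*(24 + ((7/4 + 1) + 17)) = 7*(24 + (11/4 + 17)) = 7*(24 + 79/4) = 7*(175/4) = 1225/4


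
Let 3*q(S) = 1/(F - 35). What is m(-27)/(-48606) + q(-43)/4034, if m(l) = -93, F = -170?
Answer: 19223002/10048925955 ≈ 0.0019129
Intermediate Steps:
q(S) = -1/615 (q(S) = 1/(3*(-170 - 35)) = (1/3)/(-205) = (1/3)*(-1/205) = -1/615)
m(-27)/(-48606) + q(-43)/4034 = -93/(-48606) - 1/615/4034 = -93*(-1/48606) - 1/615*1/4034 = 31/16202 - 1/2480910 = 19223002/10048925955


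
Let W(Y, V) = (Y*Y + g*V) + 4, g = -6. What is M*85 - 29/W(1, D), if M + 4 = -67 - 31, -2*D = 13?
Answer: -381509/44 ≈ -8670.7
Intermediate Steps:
D = -13/2 (D = -½*13 = -13/2 ≈ -6.5000)
W(Y, V) = 4 + Y² - 6*V (W(Y, V) = (Y*Y - 6*V) + 4 = (Y² - 6*V) + 4 = 4 + Y² - 6*V)
M = -102 (M = -4 + (-67 - 31) = -4 - 98 = -102)
M*85 - 29/W(1, D) = -102*85 - 29/(4 + 1² - 6*(-13/2)) = -8670 - 29/(4 + 1 + 39) = -8670 - 29/44 = -381509/44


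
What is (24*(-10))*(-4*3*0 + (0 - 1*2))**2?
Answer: -960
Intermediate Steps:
(24*(-10))*(-4*3*0 + (0 - 1*2))**2 = -240*(-12*0 + (0 - 2))**2 = -240*(0 - 2)**2 = -240*(-2)**2 = -240*4 = -960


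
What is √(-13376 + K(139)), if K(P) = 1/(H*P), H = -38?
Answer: I*√373184038306/5282 ≈ 115.65*I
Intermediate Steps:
K(P) = -1/(38*P) (K(P) = 1/(-38*P) = -1/(38*P))
√(-13376 + K(139)) = √(-13376 - 1/38/139) = √(-13376 - 1/38*1/139) = √(-13376 - 1/5282) = √(-70652033/5282) = I*√373184038306/5282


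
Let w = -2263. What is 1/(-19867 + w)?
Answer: -1/22130 ≈ -4.5188e-5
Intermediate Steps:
1/(-19867 + w) = 1/(-19867 - 2263) = 1/(-22130) = -1/22130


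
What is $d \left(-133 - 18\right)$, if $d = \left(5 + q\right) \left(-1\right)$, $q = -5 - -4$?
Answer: $604$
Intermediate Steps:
$q = -1$ ($q = -5 + 4 = -1$)
$d = -4$ ($d = \left(5 - 1\right) \left(-1\right) = 4 \left(-1\right) = -4$)
$d \left(-133 - 18\right) = - 4 \left(-133 - 18\right) = \left(-4\right) \left(-151\right) = 604$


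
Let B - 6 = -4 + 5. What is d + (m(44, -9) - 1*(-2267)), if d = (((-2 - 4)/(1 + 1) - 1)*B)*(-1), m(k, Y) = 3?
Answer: 2298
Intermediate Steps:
B = 7 (B = 6 + (-4 + 5) = 6 + 1 = 7)
d = 28 (d = (((-2 - 4)/(1 + 1) - 1)*7)*(-1) = ((-6/2 - 1)*7)*(-1) = ((-6*½ - 1)*7)*(-1) = ((-3 - 1)*7)*(-1) = -4*7*(-1) = -28*(-1) = 28)
d + (m(44, -9) - 1*(-2267)) = 28 + (3 - 1*(-2267)) = 28 + (3 + 2267) = 28 + 2270 = 2298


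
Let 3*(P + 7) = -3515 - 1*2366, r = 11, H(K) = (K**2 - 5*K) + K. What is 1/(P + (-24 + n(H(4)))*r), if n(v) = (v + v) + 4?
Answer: -3/6562 ≈ -0.00045718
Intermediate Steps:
H(K) = K**2 - 4*K
n(v) = 4 + 2*v (n(v) = 2*v + 4 = 4 + 2*v)
P = -5902/3 (P = -7 + (-3515 - 1*2366)/3 = -7 + (-3515 - 2366)/3 = -7 + (1/3)*(-5881) = -7 - 5881/3 = -5902/3 ≈ -1967.3)
1/(P + (-24 + n(H(4)))*r) = 1/(-5902/3 + (-24 + (4 + 2*(4*(-4 + 4))))*11) = 1/(-5902/3 + (-24 + (4 + 2*(4*0)))*11) = 1/(-5902/3 + (-24 + (4 + 2*0))*11) = 1/(-5902/3 + (-24 + (4 + 0))*11) = 1/(-5902/3 + (-24 + 4)*11) = 1/(-5902/3 - 20*11) = 1/(-5902/3 - 220) = 1/(-6562/3) = -3/6562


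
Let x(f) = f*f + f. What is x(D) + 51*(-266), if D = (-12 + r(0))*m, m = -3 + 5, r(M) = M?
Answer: -13014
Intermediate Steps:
m = 2
D = -24 (D = (-12 + 0)*2 = -12*2 = -24)
x(f) = f + f² (x(f) = f² + f = f + f²)
x(D) + 51*(-266) = -24*(1 - 24) + 51*(-266) = -24*(-23) - 13566 = 552 - 13566 = -13014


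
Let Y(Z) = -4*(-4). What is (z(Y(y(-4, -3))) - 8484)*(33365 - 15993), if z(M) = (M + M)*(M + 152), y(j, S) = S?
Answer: -53992176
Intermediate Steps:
Y(Z) = 16
z(M) = 2*M*(152 + M) (z(M) = (2*M)*(152 + M) = 2*M*(152 + M))
(z(Y(y(-4, -3))) - 8484)*(33365 - 15993) = (2*16*(152 + 16) - 8484)*(33365 - 15993) = (2*16*168 - 8484)*17372 = (5376 - 8484)*17372 = -3108*17372 = -53992176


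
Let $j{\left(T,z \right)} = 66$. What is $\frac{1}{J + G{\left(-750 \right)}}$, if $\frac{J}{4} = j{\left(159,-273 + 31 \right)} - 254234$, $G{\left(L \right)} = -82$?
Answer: $- \frac{1}{1016754} \approx -9.8352 \cdot 10^{-7}$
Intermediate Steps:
$J = -1016672$ ($J = 4 \left(66 - 254234\right) = 4 \left(-254168\right) = -1016672$)
$\frac{1}{J + G{\left(-750 \right)}} = \frac{1}{-1016672 - 82} = \frac{1}{-1016754} = - \frac{1}{1016754}$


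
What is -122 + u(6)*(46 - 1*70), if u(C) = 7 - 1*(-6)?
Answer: -434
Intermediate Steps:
u(C) = 13 (u(C) = 7 + 6 = 13)
-122 + u(6)*(46 - 1*70) = -122 + 13*(46 - 1*70) = -122 + 13*(46 - 70) = -122 + 13*(-24) = -122 - 312 = -434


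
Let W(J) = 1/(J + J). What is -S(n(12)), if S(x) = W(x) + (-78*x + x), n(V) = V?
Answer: 22175/24 ≈ 923.96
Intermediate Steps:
W(J) = 1/(2*J)
S(x) = 1/(2*x) - 77*x (S(x) = 1/(2*x) + (-78*x + x) = 1/(2*x) - 77*x)
-S(n(12)) = -((½)/12 - 77*12) = -((½)*(1/12) - 924) = -(1/24 - 924) = -1*(-22175/24) = 22175/24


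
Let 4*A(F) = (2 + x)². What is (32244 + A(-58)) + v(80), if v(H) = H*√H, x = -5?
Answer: 128985/4 + 320*√5 ≈ 32962.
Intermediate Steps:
v(H) = H^(3/2)
A(F) = 9/4 (A(F) = (2 - 5)²/4 = (¼)*(-3)² = (¼)*9 = 9/4)
(32244 + A(-58)) + v(80) = (32244 + 9/4) + 80^(3/2) = 128985/4 + 320*√5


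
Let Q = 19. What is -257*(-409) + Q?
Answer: 105132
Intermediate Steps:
-257*(-409) + Q = -257*(-409) + 19 = 105113 + 19 = 105132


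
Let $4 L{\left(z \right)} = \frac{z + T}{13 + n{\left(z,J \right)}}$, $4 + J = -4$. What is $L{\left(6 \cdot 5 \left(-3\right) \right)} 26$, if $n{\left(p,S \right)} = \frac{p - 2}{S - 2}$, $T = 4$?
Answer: $- \frac{2795}{111} \approx -25.18$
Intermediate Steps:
$J = -8$ ($J = -4 - 4 = -8$)
$n{\left(p,S \right)} = \frac{-2 + p}{-2 + S}$
$L{\left(z \right)} = \frac{4 + z}{4 \left(\frac{66}{5} - \frac{z}{10}\right)}$ ($L{\left(z \right)} = \frac{\left(z + 4\right) \frac{1}{13 + \frac{-2 + z}{-2 - 8}}}{4} = \frac{\left(4 + z\right) \frac{1}{13 + \frac{-2 + z}{-10}}}{4} = \frac{\left(4 + z\right) \frac{1}{13 - \frac{-2 + z}{10}}}{4} = \frac{\left(4 + z\right) \frac{1}{13 - \left(- \frac{1}{5} + \frac{z}{10}\right)}}{4} = \frac{\left(4 + z\right) \frac{1}{\frac{66}{5} - \frac{z}{10}}}{4} = \frac{\frac{1}{\frac{66}{5} - \frac{z}{10}} \left(4 + z\right)}{4} = \frac{4 + z}{4 \left(\frac{66}{5} - \frac{z}{10}\right)}$)
$L{\left(6 \cdot 5 \left(-3\right) \right)} 26 = \frac{5 \left(-4 - 6 \cdot 5 \left(-3\right)\right)}{2 \left(-132 + 6 \cdot 5 \left(-3\right)\right)} 26 = \frac{5 \left(-4 - 6 \left(-15\right)\right)}{2 \left(-132 + 6 \left(-15\right)\right)} 26 = \frac{5 \left(-4 - -90\right)}{2 \left(-132 - 90\right)} 26 = \frac{5 \left(-4 + 90\right)}{2 \left(-222\right)} 26 = \frac{5}{2} \left(- \frac{1}{222}\right) 86 \cdot 26 = \left(- \frac{215}{222}\right) 26 = - \frac{2795}{111}$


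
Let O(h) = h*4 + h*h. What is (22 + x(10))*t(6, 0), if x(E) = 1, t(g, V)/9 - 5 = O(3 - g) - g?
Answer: -828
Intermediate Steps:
O(h) = h² + 4*h (O(h) = 4*h + h² = h² + 4*h)
t(g, V) = 45 - 9*g + 9*(3 - g)*(7 - g) (t(g, V) = 45 + 9*((3 - g)*(4 + (3 - g)) - g) = 45 + 9*((3 - g)*(7 - g) - g) = 45 + 9*(-g + (3 - g)*(7 - g)) = 45 + (-9*g + 9*(3 - g)*(7 - g)) = 45 - 9*g + 9*(3 - g)*(7 - g))
(22 + x(10))*t(6, 0) = (22 + 1)*(234 - 99*6 + 9*6²) = 23*(234 - 594 + 9*36) = 23*(234 - 594 + 324) = 23*(-36) = -828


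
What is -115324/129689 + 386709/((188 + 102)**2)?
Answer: 40453155101/10906844900 ≈ 3.7090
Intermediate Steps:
-115324/129689 + 386709/((188 + 102)**2) = -115324*1/129689 + 386709/(290**2) = -115324/129689 + 386709/84100 = 40453155101/10906844900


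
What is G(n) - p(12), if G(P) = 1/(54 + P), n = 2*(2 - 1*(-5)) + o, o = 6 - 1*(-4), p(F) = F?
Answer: -935/78 ≈ -11.987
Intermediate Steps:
o = 10 (o = 6 + 4 = 10)
n = 24 (n = 2*(2 - 1*(-5)) + 10 = 2*(2 + 5) + 10 = 2*7 + 10 = 14 + 10 = 24)
G(n) - p(12) = 1/(54 + 24) - 1*12 = 1/78 - 12 = -935/78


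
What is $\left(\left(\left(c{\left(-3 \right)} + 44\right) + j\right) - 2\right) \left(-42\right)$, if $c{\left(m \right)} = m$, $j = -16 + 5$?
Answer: $-1176$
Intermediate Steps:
$j = -11$
$\left(\left(\left(c{\left(-3 \right)} + 44\right) + j\right) - 2\right) \left(-42\right) = \left(\left(\left(-3 + 44\right) - 11\right) - 2\right) \left(-42\right) = \left(\left(41 - 11\right) - 2\right) \left(-42\right) = \left(30 - 2\right) \left(-42\right) = 28 \left(-42\right) = -1176$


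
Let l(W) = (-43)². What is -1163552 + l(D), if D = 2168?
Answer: -1161703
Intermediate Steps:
l(W) = 1849
-1163552 + l(D) = -1163552 + 1849 = -1161703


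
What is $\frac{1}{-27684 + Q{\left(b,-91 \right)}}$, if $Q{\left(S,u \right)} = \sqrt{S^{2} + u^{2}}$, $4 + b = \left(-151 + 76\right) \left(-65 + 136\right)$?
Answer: $- \frac{13842}{368998667} - \frac{\sqrt{28406522}}{737997334} \approx -4.4734 \cdot 10^{-5}$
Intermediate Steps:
$b = -5329$ ($b = -4 + \left(-151 + 76\right) \left(-65 + 136\right) = -4 - 5325 = -5329$)
$\frac{1}{-27684 + Q{\left(b,-91 \right)}} = \frac{1}{-27684 + \sqrt{\left(-5329\right)^{2} + \left(-91\right)^{2}}} = \frac{1}{-27684 + \sqrt{28398241 + 8281}} = \frac{1}{-27684 + \sqrt{28406522}}$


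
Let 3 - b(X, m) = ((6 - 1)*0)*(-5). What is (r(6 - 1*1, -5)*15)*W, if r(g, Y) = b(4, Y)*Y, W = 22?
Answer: -4950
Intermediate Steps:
b(X, m) = 3 (b(X, m) = 3 - (6 - 1)*0*(-5) = 3 - 5*0*(-5) = 3 - 0*(-5) = 3 - 1*0 = 3 + 0 = 3)
r(g, Y) = 3*Y
(r(6 - 1*1, -5)*15)*W = ((3*(-5))*15)*22 = -15*15*22 = -225*22 = -4950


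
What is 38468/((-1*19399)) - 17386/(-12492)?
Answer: -71635621/121166154 ≈ -0.59122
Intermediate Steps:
38468/((-1*19399)) - 17386/(-12492) = 38468/(-19399) - 17386*(-1/12492) = 38468*(-1/19399) + 8693/6246 = -38468/19399 + 8693/6246 = -71635621/121166154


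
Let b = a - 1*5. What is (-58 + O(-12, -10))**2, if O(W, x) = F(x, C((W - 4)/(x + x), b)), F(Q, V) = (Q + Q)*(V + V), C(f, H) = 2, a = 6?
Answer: 19044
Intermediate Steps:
b = 1 (b = 6 - 1*5 = 6 - 5 = 1)
F(Q, V) = 4*Q*V (F(Q, V) = (2*Q)*(2*V) = 4*Q*V)
O(W, x) = 8*x (O(W, x) = 4*x*2 = 8*x)
(-58 + O(-12, -10))**2 = (-58 + 8*(-10))**2 = (-58 - 80)**2 = (-138)**2 = 19044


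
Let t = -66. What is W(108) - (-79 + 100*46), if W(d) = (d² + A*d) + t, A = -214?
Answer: -16035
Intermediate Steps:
W(d) = -66 + d² - 214*d (W(d) = (d² - 214*d) - 66 = -66 + d² - 214*d)
W(108) - (-79 + 100*46) = (-66 + 108² - 214*108) - (-79 + 100*46) = (-66 + 11664 - 23112) - (-79 + 4600) = -11514 - 1*4521 = -11514 - 4521 = -16035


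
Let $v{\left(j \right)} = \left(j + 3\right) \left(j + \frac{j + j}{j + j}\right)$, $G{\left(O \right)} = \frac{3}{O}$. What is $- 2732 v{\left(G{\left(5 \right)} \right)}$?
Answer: $- \frac{393408}{25} \approx -15736.0$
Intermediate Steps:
$v{\left(j \right)} = \left(1 + j\right) \left(3 + j\right)$ ($v{\left(j \right)} = \left(3 + j\right) \left(j + \frac{2 j}{2 j}\right) = \left(3 + j\right) \left(j + 2 j \frac{1}{2 j}\right) = \left(3 + j\right) \left(j + 1\right) = \left(3 + j\right) \left(1 + j\right) = \left(1 + j\right) \left(3 + j\right)$)
$- 2732 v{\left(G{\left(5 \right)} \right)} = - 2732 \left(3 + \left(\frac{3}{5}\right)^{2} + 4 \cdot \frac{3}{5}\right) = - 2732 \left(3 + \frac{9}{25} + \frac{12}{5}\right) = \left(-2732\right) \frac{144}{25} = - \frac{393408}{25}$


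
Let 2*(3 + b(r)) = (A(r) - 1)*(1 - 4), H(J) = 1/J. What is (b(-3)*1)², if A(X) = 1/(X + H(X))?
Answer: 441/400 ≈ 1.1025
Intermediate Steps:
A(X) = 1/(X + 1/X)
b(r) = -3/2 - 3*r/(2*(1 + r²)) (b(r) = -3 + ((r/(1 + r²) - 1)*(1 - 4))/2 = -3 + ((-1 + r/(1 + r²))*(-3))/2 = -3 + (3 - 3*r/(1 + r²))/2 = -3 + (3/2 - 3*r/(2*(1 + r²))) = -3/2 - 3*r/(2*(1 + r²)))
(b(-3)*1)² = ((3*(-1 - 1*(-3) - 1*(-3)²)/(2*(1 + (-3)²)))*1)² = ((3*(-1 + 3 - 1*9)/(2*(1 + 9)))*1)² = (((3/2)*(-1 + 3 - 9)/10)*1)² = (((3/2)*(⅒)*(-7))*1)² = (-21/20*1)² = (-21/20)² = 441/400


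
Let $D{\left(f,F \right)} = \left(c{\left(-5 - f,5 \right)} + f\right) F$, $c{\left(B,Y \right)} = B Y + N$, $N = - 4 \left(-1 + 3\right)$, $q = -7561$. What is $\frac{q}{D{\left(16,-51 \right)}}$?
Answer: $- \frac{7561}{4947} \approx -1.5284$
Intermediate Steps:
$N = -8$ ($N = \left(-4\right) 2 = -8$)
$c{\left(B,Y \right)} = -8 + B Y$ ($c{\left(B,Y \right)} = B Y - 8 = -8 + B Y$)
$D{\left(f,F \right)} = F \left(-33 - 4 f\right)$ ($D{\left(f,F \right)} = \left(\left(-8 + \left(-5 - f\right) 5\right) + f\right) F = \left(\left(-8 - \left(25 + 5 f\right)\right) + f\right) F = \left(\left(-33 - 5 f\right) + f\right) F = \left(-33 - 4 f\right) F = F \left(-33 - 4 f\right)$)
$\frac{q}{D{\left(16,-51 \right)}} = - \frac{7561}{\left(-1\right) \left(-51\right) \left(33 + 4 \cdot 16\right)} = - \frac{7561}{\left(-1\right) \left(-51\right) \left(33 + 64\right)} = - \frac{7561}{\left(-1\right) \left(-51\right) 97} = - \frac{7561}{4947}$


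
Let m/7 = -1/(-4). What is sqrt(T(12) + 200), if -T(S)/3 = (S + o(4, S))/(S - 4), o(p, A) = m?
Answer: sqrt(12470)/8 ≈ 13.959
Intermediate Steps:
m = 7/4 (m = 7*(-1/(-4)) = 7*(-1*(-1/4)) = 7*(1/4) = 7/4 ≈ 1.7500)
o(p, A) = 7/4
T(S) = -3*(7/4 + S)/(-4 + S) (T(S) = -3*(S + 7/4)/(S - 4) = -3*(7/4 + S)/(-4 + S))
sqrt(T(12) + 200) = sqrt(3*(-7 - 4*12)/(4*(-4 + 12)) + 200) = sqrt((3/4)*(-7 - 48)/8 + 200) = sqrt((3/4)*(1/8)*(-55) + 200) = sqrt(-165/32 + 200) = sqrt(6235/32) = sqrt(12470)/8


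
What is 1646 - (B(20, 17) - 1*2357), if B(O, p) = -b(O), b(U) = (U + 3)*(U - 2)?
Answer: 4417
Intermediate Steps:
b(U) = (-2 + U)*(3 + U) (b(U) = (3 + U)*(-2 + U) = (-2 + U)*(3 + U))
B(O, p) = 6 - O - O**2 (B(O, p) = -(-6 + O + O**2) = 6 - O - O**2)
1646 - (B(20, 17) - 1*2357) = 1646 - ((6 - 1*20 - 1*20**2) - 1*2357) = 1646 - ((6 - 20 - 1*400) - 2357) = 1646 - ((6 - 20 - 400) - 2357) = 1646 - (-414 - 2357) = 1646 - 1*(-2771) = 1646 + 2771 = 4417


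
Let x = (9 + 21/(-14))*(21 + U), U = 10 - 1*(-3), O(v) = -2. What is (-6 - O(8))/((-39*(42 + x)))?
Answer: 4/11583 ≈ 0.00034533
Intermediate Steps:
U = 13 (U = 10 + 3 = 13)
x = 255 (x = (9 + 21/(-14))*(21 + 13) = (9 + 21*(-1/14))*34 = (9 - 3/2)*34 = (15/2)*34 = 255)
(-6 - O(8))/((-39*(42 + x))) = (-6 - 1*(-2))/((-39*(42 + 255))) = (-6 + 2)/((-39*297)) = -4/(-11583) = -4*(-1/11583) = 4/11583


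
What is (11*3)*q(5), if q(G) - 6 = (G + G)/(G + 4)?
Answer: 704/3 ≈ 234.67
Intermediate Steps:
q(G) = 6 + 2*G/(4 + G) (q(G) = 6 + (G + G)/(G + 4) = 6 + (2*G)/(4 + G) = 6 + 2*G/(4 + G))
(11*3)*q(5) = (11*3)*(8*(3 + 5)/(4 + 5)) = 33*(8*8/9) = 33*(8*(⅑)*8) = 33*(64/9) = 704/3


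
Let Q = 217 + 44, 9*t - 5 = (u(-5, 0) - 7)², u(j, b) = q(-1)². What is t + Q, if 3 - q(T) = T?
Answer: 2435/9 ≈ 270.56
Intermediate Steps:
q(T) = 3 - T
u(j, b) = 16 (u(j, b) = (3 - 1*(-1))² = (3 + 1)² = 4² = 16)
t = 86/9 (t = 5/9 + (16 - 7)²/9 = 5/9 + (⅑)*9² = 5/9 + (⅑)*81 = 5/9 + 9 = 86/9 ≈ 9.5556)
Q = 261
t + Q = 86/9 + 261 = 2435/9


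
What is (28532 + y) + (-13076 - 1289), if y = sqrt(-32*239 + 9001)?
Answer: 14167 + sqrt(1353) ≈ 14204.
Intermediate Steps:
y = sqrt(1353) (y = sqrt(-7648 + 9001) = sqrt(1353) ≈ 36.783)
(28532 + y) + (-13076 - 1289) = (28532 + sqrt(1353)) + (-13076 - 1289) = (28532 + sqrt(1353)) - 14365 = 14167 + sqrt(1353)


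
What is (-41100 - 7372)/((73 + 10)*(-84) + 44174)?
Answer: -24236/18601 ≈ -1.3029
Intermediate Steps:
(-41100 - 7372)/((73 + 10)*(-84) + 44174) = -48472/(83*(-84) + 44174) = -48472/(-6972 + 44174) = -48472/37202 = -48472*1/37202 = -24236/18601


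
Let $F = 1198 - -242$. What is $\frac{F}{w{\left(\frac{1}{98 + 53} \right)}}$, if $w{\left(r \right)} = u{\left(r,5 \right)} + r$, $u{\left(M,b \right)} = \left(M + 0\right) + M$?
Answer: $72480$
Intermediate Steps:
$F = 1440$ ($F = 1198 + 242 = 1440$)
$u{\left(M,b \right)} = 2 M$ ($u{\left(M,b \right)} = M + M = 2 M$)
$w{\left(r \right)} = 3 r$ ($w{\left(r \right)} = 2 r + r = 3 r$)
$\frac{F}{w{\left(\frac{1}{98 + 53} \right)}} = \frac{1440}{3 \frac{1}{98 + 53}} = \frac{1440}{3 \cdot \frac{1}{151}} = \frac{1440}{\frac{3}{151}} = 1440 \cdot \frac{151}{3} = 72480$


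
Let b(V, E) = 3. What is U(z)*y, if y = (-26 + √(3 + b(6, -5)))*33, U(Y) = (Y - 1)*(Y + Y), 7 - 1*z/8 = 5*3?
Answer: -7138560 + 274560*√6 ≈ -6.4660e+6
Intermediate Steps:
z = -64 (z = 56 - 40*3 = 56 - 8*15 = 56 - 120 = -64)
U(Y) = 2*Y*(-1 + Y) (U(Y) = (-1 + Y)*(2*Y) = 2*Y*(-1 + Y))
y = -858 + 33*√6 (y = (-26 + √(3 + 3))*33 = (-26 + √6)*33 = -858 + 33*√6 ≈ -777.17)
U(z)*y = (2*(-64)*(-1 - 64))*(-858 + 33*√6) = (2*(-64)*(-65))*(-858 + 33*√6) = 8320*(-858 + 33*√6) = -7138560 + 274560*√6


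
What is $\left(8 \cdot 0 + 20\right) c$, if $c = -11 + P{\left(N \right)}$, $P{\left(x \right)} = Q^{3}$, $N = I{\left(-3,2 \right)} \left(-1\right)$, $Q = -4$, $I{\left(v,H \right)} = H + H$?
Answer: $-1500$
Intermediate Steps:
$I{\left(v,H \right)} = 2 H$
$N = -4$ ($N = 2 \cdot 2 \left(-1\right) = 4 \left(-1\right) = -4$)
$P{\left(x \right)} = -64$ ($P{\left(x \right)} = \left(-4\right)^{3} = -64$)
$c = -75$ ($c = -11 - 64 = -75$)
$\left(8 \cdot 0 + 20\right) c = \left(8 \cdot 0 + 20\right) \left(-75\right) = \left(0 + 20\right) \left(-75\right) = 20 \left(-75\right) = -1500$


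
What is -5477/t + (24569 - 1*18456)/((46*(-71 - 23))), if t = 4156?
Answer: -3068011/1123159 ≈ -2.7316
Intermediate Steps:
-5477/t + (24569 - 1*18456)/((46*(-71 - 23))) = -5477/4156 + (24569 - 1*18456)/((46*(-71 - 23))) = -5477*1/4156 + (24569 - 18456)/((46*(-94))) = -5477/4156 + 6113/(-4324) = -5477/4156 + 6113*(-1/4324) = -5477/4156 - 6113/4324 = -3068011/1123159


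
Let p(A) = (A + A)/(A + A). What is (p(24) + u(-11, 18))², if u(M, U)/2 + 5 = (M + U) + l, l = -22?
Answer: 1521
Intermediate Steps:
p(A) = 1 (p(A) = (2*A)/((2*A)) = (2*A)*(1/(2*A)) = 1)
u(M, U) = -54 + 2*M + 2*U (u(M, U) = -10 + 2*((M + U) - 22) = -10 + 2*(-22 + M + U) = -10 + (-44 + 2*M + 2*U) = -54 + 2*M + 2*U)
(p(24) + u(-11, 18))² = (1 + (-54 + 2*(-11) + 2*18))² = (1 + (-54 - 22 + 36))² = (1 - 40)² = (-39)² = 1521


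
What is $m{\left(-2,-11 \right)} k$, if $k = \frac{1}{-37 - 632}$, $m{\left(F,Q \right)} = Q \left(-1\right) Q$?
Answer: $\frac{121}{669} \approx 0.18087$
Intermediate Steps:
$m{\left(F,Q \right)} = - Q^{2}$ ($m{\left(F,Q \right)} = - Q Q = - Q^{2}$)
$k = - \frac{1}{669}$ ($k = \frac{1}{-669} = - \frac{1}{669} \approx -0.0014948$)
$m{\left(-2,-11 \right)} k = - \left(-11\right)^{2} \left(- \frac{1}{669}\right) = \left(-1\right) 121 \left(- \frac{1}{669}\right) = \left(-121\right) \left(- \frac{1}{669}\right) = \frac{121}{669}$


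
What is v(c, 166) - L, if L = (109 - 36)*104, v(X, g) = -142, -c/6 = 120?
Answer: -7734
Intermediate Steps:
c = -720 (c = -6*120 = -720)
L = 7592 (L = 73*104 = 7592)
v(c, 166) - L = -142 - 1*7592 = -142 - 7592 = -7734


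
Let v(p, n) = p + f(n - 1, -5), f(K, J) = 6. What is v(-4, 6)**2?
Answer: 4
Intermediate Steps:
v(p, n) = 6 + p (v(p, n) = p + 6 = 6 + p)
v(-4, 6)**2 = (6 - 4)**2 = 2**2 = 4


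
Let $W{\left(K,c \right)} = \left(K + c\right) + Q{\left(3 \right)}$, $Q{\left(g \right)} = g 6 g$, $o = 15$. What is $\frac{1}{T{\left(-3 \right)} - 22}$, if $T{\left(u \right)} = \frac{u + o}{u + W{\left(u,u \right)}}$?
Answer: $- \frac{15}{326} \approx -0.046012$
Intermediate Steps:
$Q{\left(g \right)} = 6 g^{2}$ ($Q{\left(g \right)} = 6 g g = 6 g^{2}$)
$W{\left(K,c \right)} = 54 + K + c$ ($W{\left(K,c \right)} = \left(K + c\right) + 6 \cdot 3^{2} = \left(K + c\right) + 6 \cdot 9 = \left(K + c\right) + 54 = 54 + K + c$)
$T{\left(u \right)} = \frac{15 + u}{54 + 3 u}$ ($T{\left(u \right)} = \frac{u + 15}{u + \left(54 + u + u\right)} = \frac{15 + u}{u + \left(54 + 2 u\right)} = \frac{15 + u}{54 + 3 u}$)
$\frac{1}{T{\left(-3 \right)} - 22} = \frac{1}{\frac{15 - 3}{3 \left(18 - 3\right)} - 22} = \frac{1}{\frac{1}{3} \cdot \frac{1}{15} \cdot 12 - 22} = \frac{1}{\frac{4}{15} - 22} = \frac{1}{- \frac{326}{15}} = - \frac{15}{326}$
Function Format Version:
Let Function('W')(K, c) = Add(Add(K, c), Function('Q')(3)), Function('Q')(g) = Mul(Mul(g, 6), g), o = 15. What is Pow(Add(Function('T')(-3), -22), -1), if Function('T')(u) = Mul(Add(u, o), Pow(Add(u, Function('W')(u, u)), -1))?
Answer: Rational(-15, 326) ≈ -0.046012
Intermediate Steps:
Function('Q')(g) = Mul(6, Pow(g, 2)) (Function('Q')(g) = Mul(Mul(6, g), g) = Mul(6, Pow(g, 2)))
Function('W')(K, c) = Add(54, K, c) (Function('W')(K, c) = Add(Add(K, c), Mul(6, Pow(3, 2))) = Add(Add(K, c), Mul(6, 9)) = Add(Add(K, c), 54) = Add(54, K, c))
Function('T')(u) = Mul(Pow(Add(54, Mul(3, u)), -1), Add(15, u)) (Function('T')(u) = Mul(Add(u, 15), Pow(Add(u, Add(54, u, u)), -1)) = Mul(Add(15, u), Pow(Add(u, Add(54, Mul(2, u))), -1)) = Mul(Add(15, u), Pow(Add(54, Mul(3, u)), -1)) = Mul(Pow(Add(54, Mul(3, u)), -1), Add(15, u)))
Pow(Add(Function('T')(-3), -22), -1) = Pow(Add(Mul(Rational(1, 3), Pow(Add(18, -3), -1), Add(15, -3)), -22), -1) = Pow(Add(Mul(Rational(1, 3), Pow(15, -1), 12), -22), -1) = Pow(Add(Mul(Rational(1, 3), Rational(1, 15), 12), -22), -1) = Pow(Add(Rational(4, 15), -22), -1) = Pow(Rational(-326, 15), -1) = Rational(-15, 326)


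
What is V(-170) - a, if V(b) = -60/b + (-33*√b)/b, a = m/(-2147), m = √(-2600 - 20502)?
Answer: 6/17 + I*√23102/2147 + 33*I*√170/170 ≈ 0.35294 + 2.6018*I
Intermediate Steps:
m = I*√23102 (m = √(-23102) = I*√23102 ≈ 151.99*I)
a = -I*√23102/2147 (a = (I*√23102)/(-2147) = (I*√23102)*(-1/2147) = -I*√23102/2147 ≈ -0.070793*I)
V(b) = -60/b - 33/√b
V(-170) - a = (-60/(-170) - (-33)*I*√170/170) - (-1)*I*√23102/2147 = (-60*(-1/170) - (-33)*I*√170/170) + I*√23102/2147 = (6/17 + 33*I*√170/170) + I*√23102/2147 = 6/17 + I*√23102/2147 + 33*I*√170/170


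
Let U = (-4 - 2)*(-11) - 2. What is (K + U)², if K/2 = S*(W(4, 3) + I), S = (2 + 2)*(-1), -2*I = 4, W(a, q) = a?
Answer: 2304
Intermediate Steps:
I = -2 (I = -½*4 = -2)
S = -4 (S = 4*(-1) = -4)
U = 64 (U = -6*(-11) - 2 = 66 - 2 = 64)
K = -16 (K = 2*(-4*(4 - 2)) = 2*(-4*2) = 2*(-8) = -16)
(K + U)² = (-16 + 64)² = 48² = 2304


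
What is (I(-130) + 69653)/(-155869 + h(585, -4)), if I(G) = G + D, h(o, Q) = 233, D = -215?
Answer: -17327/38909 ≈ -0.44532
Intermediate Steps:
I(G) = -215 + G (I(G) = G - 215 = -215 + G)
(I(-130) + 69653)/(-155869 + h(585, -4)) = ((-215 - 130) + 69653)/(-155869 + 233) = (-345 + 69653)/(-155636) = 69308*(-1/155636) = -17327/38909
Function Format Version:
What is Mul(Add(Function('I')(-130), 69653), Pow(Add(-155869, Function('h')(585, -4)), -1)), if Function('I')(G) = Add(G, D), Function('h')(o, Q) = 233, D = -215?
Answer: Rational(-17327, 38909) ≈ -0.44532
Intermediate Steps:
Function('I')(G) = Add(-215, G) (Function('I')(G) = Add(G, -215) = Add(-215, G))
Mul(Add(Function('I')(-130), 69653), Pow(Add(-155869, Function('h')(585, -4)), -1)) = Mul(Add(Add(-215, -130), 69653), Pow(Add(-155869, 233), -1)) = Mul(Add(-345, 69653), Pow(-155636, -1)) = Mul(69308, Rational(-1, 155636)) = Rational(-17327, 38909)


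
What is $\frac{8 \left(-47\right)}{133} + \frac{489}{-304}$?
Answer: $- \frac{9439}{2128} \approx -4.4356$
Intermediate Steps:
$\frac{8 \left(-47\right)}{133} + \frac{489}{-304} = \left(-376\right) \frac{1}{133} + 489 \left(- \frac{1}{304}\right) = - \frac{376}{133} - \frac{489}{304} = - \frac{9439}{2128}$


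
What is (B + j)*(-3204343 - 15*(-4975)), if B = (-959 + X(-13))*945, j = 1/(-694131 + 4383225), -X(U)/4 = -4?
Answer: 5144443888553066851/1844547 ≈ 2.7890e+12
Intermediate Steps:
X(U) = 16 (X(U) = -4*(-4) = 16)
j = 1/3689094 ≈ 2.7107e-7
B = -891135 (B = (-959 + 16)*945 = -943*945 = -891135)
(B + j)*(-3204343 - 15*(-4975)) = (-891135 + 1/3689094)*(-3204343 - 15*(-4975)) = -3287480781689*(-3204343 + 74625)/3689094 = -3287480781689/3689094*(-3129718) = 5144443888553066851/1844547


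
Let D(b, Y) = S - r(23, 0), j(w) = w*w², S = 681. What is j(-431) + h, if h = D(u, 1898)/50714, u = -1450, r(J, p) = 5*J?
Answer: -2030157262504/25357 ≈ -8.0063e+7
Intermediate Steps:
j(w) = w³
D(b, Y) = 566 (D(b, Y) = 681 - 5*23 = 681 - 1*115 = 681 - 115 = 566)
h = 283/25357 (h = 566/50714 = 566*(1/50714) = 283/25357 ≈ 0.011161)
j(-431) + h = (-431)³ + 283/25357 = -80062991 + 283/25357 = -2030157262504/25357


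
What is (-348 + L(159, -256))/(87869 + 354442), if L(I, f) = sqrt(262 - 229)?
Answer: -116/147437 + sqrt(33)/442311 ≈ -0.00077379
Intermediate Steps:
L(I, f) = sqrt(33)
(-348 + L(159, -256))/(87869 + 354442) = (-348 + sqrt(33))/(87869 + 354442) = (-348 + sqrt(33))/442311 = (-348 + sqrt(33))*(1/442311) = -116/147437 + sqrt(33)/442311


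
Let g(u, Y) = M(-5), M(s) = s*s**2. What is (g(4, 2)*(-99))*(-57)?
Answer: -705375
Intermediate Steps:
M(s) = s**3
g(u, Y) = -125 (g(u, Y) = (-5)**3 = -125)
(g(4, 2)*(-99))*(-57) = -125*(-99)*(-57) = 12375*(-57) = -705375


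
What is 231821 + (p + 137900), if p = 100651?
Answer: 470372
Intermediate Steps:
231821 + (p + 137900) = 231821 + (100651 + 137900) = 231821 + 238551 = 470372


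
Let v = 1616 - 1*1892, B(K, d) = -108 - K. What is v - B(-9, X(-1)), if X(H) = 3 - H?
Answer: -177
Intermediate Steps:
v = -276 (v = 1616 - 1892 = -276)
v - B(-9, X(-1)) = -276 - (-108 - 1*(-9)) = -276 - (-108 + 9) = -276 - 1*(-99) = -276 + 99 = -177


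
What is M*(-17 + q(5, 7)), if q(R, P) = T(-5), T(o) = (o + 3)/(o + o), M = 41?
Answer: -3444/5 ≈ -688.80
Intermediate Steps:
T(o) = (3 + o)/(2*o) (T(o) = (3 + o)/((2*o)) = (3 + o)*(1/(2*o)) = (3 + o)/(2*o))
q(R, P) = ⅕ (q(R, P) = (½)*(3 - 5)/(-5) = (½)*(-⅕)*(-2) = ⅕)
M*(-17 + q(5, 7)) = 41*(-17 + ⅕) = 41*(-84/5) = -3444/5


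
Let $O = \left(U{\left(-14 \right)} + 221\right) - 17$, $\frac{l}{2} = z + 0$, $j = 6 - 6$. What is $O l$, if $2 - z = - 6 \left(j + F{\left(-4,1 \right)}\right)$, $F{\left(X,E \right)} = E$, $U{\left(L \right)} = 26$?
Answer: $3680$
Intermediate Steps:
$j = 0$ ($j = 6 - 6 = 0$)
$z = 8$ ($z = 2 - - 6 \left(0 + 1\right) = 2 - \left(-6\right) 1 = 2 - -6 = 2 + 6 = 8$)
$l = 16$ ($l = 2 \left(8 + 0\right) = 2 \cdot 8 = 16$)
$O = 230$ ($O = \left(26 + 221\right) - 17 = 247 - 17 = 230$)
$O l = 230 \cdot 16 = 3680$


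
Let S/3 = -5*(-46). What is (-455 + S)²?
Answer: 55225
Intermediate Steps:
S = 690 (S = 3*(-5*(-46)) = 3*230 = 690)
(-455 + S)² = (-455 + 690)² = 235² = 55225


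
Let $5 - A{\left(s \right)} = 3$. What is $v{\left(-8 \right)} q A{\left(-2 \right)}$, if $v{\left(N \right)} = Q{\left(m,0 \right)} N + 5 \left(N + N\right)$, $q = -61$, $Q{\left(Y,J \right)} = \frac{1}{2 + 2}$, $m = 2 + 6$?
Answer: $10004$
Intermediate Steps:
$A{\left(s \right)} = 2$ ($A{\left(s \right)} = 5 - 3 = 2$)
$m = 8$
$Q{\left(Y,J \right)} = \frac{1}{4}$
$v{\left(N \right)} = \frac{41 N}{4}$ ($v{\left(N \right)} = \frac{N}{4} + 5 \left(N + N\right) = \frac{N}{4} + 5 \cdot 2 N = \frac{N}{4} + 10 N = \frac{41 N}{4}$)
$v{\left(-8 \right)} q A{\left(-2 \right)} = \frac{41}{4} \left(-8\right) \left(-61\right) 2 = \left(-82\right) \left(-61\right) 2 = 5002 \cdot 2 = 10004$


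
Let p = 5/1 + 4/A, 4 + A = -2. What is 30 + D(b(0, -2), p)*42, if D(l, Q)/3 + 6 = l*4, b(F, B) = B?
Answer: -1734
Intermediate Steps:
A = -6 (A = -4 - 2 = -6)
p = 13/3 (p = 5/1 + 4/(-6) = 5*1 + 4*(-1/6) = 5 - 2/3 = 13/3 ≈ 4.3333)
D(l, Q) = -18 + 12*l (D(l, Q) = -18 + 3*(l*4) = -18 + 3*(4*l) = -18 + 12*l)
30 + D(b(0, -2), p)*42 = 30 + (-18 + 12*(-2))*42 = 30 + (-18 - 24)*42 = 30 - 42*42 = 30 - 1764 = -1734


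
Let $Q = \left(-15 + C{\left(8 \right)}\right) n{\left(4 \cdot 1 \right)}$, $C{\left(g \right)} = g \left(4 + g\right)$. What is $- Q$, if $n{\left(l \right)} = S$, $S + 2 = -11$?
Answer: $1053$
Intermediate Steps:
$S = -13$ ($S = -2 - 11 = -13$)
$n{\left(l \right)} = -13$
$Q = -1053$ ($Q = \left(-15 + 8 \left(4 + 8\right)\right) \left(-13\right) = \left(-15 + 8 \cdot 12\right) \left(-13\right) = \left(-15 + 96\right) \left(-13\right) = 81 \left(-13\right) = -1053$)
$- Q = \left(-1\right) \left(-1053\right) = 1053$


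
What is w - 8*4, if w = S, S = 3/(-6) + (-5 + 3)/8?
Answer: -131/4 ≈ -32.750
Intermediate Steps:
S = -¾ (S = 3*(-⅙) - 2*⅛ = -½ - ¼ = -¾ ≈ -0.75000)
w = -¾ ≈ -0.75000
w - 8*4 = -¾ - 8*4 = -¾ - 32 = -131/4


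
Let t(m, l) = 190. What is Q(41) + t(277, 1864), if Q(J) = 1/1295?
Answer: 246051/1295 ≈ 190.00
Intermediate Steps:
Q(J) = 1/1295
Q(41) + t(277, 1864) = 1/1295 + 190 = 246051/1295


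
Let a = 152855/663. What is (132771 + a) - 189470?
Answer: -37438582/663 ≈ -56468.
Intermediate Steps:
a = 152855/663 (a = 152855*(1/663) = 152855/663 ≈ 230.55)
(132771 + a) - 189470 = (132771 + 152855/663) - 189470 = 88180028/663 - 189470 = -37438582/663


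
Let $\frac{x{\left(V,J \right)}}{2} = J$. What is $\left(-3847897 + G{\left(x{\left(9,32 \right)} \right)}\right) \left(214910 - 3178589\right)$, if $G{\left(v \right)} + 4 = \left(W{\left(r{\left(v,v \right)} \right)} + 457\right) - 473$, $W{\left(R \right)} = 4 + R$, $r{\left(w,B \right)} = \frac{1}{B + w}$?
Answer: $\frac{1459709302882977}{128} \approx 1.1404 \cdot 10^{13}$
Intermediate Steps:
$x{\left(V,J \right)} = 2 J$
$G{\left(v \right)} = -16 + \frac{1}{2 v}$ ($G{\left(v \right)} = -4 + \left(\left(\left(4 + \frac{1}{v + v}\right) + 457\right) - 473\right) = -4 + \left(\left(\left(4 + \frac{1}{2 v}\right) + 457\right) - 473\right) = -4 + \left(\left(461 + \frac{1}{2 v}\right) - 473\right) = -4 - \left(12 - \frac{1}{2 v}\right) = -16 + \frac{1}{2 v}$)
$\left(-3847897 + G{\left(x{\left(9,32 \right)} \right)}\right) \left(214910 - 3178589\right) = \left(-3847897 - \left(16 - \frac{1}{2 \cdot 2 \cdot 32}\right)\right) \left(214910 - 3178589\right) = \left(-3847897 - \left(16 - \frac{1}{2 \cdot 64}\right)\right) \left(-2963679\right) = \left(-3847897 + \left(-16 + \frac{1}{2} \cdot \frac{1}{64}\right)\right) \left(-2963679\right) = \left(-3847897 + \left(-16 + \frac{1}{128}\right)\right) \left(-2963679\right) = \left(-3847897 - \frac{2047}{128}\right) \left(-2963679\right) = \left(- \frac{492532863}{128}\right) \left(-2963679\right) = \frac{1459709302882977}{128}$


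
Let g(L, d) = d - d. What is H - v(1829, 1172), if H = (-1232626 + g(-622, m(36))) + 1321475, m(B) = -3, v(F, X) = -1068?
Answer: 89917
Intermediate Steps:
g(L, d) = 0
H = 88849 (H = (-1232626 + 0) + 1321475 = -1232626 + 1321475 = 88849)
H - v(1829, 1172) = 88849 - 1*(-1068) = 88849 + 1068 = 89917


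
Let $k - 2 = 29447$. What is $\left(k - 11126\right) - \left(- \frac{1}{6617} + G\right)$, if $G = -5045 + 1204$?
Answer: $\frac{146659189}{6617} \approx 22164.0$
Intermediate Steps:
$k = 29449$ ($k = 2 + 29447 = 29449$)
$G = -3841$
$\left(k - 11126\right) - \left(- \frac{1}{6617} + G\right) = \left(29449 - 11126\right) + \left(\frac{1}{6617} - -3841\right) = 18323 + \left(\frac{1}{6617} + 3841\right) = 18323 + \frac{25415898}{6617} = \frac{146659189}{6617}$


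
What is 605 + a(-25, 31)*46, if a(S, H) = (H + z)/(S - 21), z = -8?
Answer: 582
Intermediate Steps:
a(S, H) = (-8 + H)/(-21 + S) (a(S, H) = (H - 8)/(S - 21) = (-8 + H)/(-21 + S))
605 + a(-25, 31)*46 = 605 + ((-8 + 31)/(-21 - 25))*46 = 605 + (23/(-46))*46 = 605 - 1/46*23*46 = 605 - ½*46 = 605 - 23 = 582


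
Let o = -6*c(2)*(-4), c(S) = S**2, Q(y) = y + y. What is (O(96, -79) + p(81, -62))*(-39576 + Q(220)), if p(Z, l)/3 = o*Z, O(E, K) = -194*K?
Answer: -1512762944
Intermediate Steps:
Q(y) = 2*y
o = 96 (o = -6*2**2*(-4) = -6*4*(-4) = -24*(-4) = 96)
p(Z, l) = 288*Z (p(Z, l) = 3*(96*Z) = 288*Z)
(O(96, -79) + p(81, -62))*(-39576 + Q(220)) = (-194*(-79) + 288*81)*(-39576 + 2*220) = (15326 + 23328)*(-39576 + 440) = 38654*(-39136) = -1512762944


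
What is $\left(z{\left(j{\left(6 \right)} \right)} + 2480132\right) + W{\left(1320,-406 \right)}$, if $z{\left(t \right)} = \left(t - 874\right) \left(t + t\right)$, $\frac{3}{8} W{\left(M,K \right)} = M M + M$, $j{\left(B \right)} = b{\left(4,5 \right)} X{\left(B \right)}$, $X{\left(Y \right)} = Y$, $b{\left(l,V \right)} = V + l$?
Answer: $7041492$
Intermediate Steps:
$j{\left(B \right)} = 9 B$ ($j{\left(B \right)} = \left(5 + 4\right) B = 9 B$)
$W{\left(M,K \right)} = \frac{8 M}{3} + \frac{8 M^{2}}{3}$ ($W{\left(M,K \right)} = \frac{8 \left(M M + M\right)}{3} = \frac{8 \left(M^{2} + M\right)}{3} = \frac{8 \left(M + M^{2}\right)}{3} = \frac{8 M}{3} + \frac{8 M^{2}}{3}$)
$z{\left(t \right)} = 2 t \left(-874 + t\right)$ ($z{\left(t \right)} = \left(-874 + t\right) 2 t = 2 t \left(-874 + t\right)$)
$\left(z{\left(j{\left(6 \right)} \right)} + 2480132\right) + W{\left(1320,-406 \right)} = \left(2 \cdot 9 \cdot 6 \left(-874 + 9 \cdot 6\right) + 2480132\right) + \frac{8}{3} \cdot 1320 \left(1 + 1320\right) = \left(2 \cdot 54 \left(-874 + 54\right) + 2480132\right) + \frac{8}{3} \cdot 1320 \cdot 1321 = \left(2 \cdot 54 \left(-820\right) + 2480132\right) + 4649920 = \left(-88560 + 2480132\right) + 4649920 = 2391572 + 4649920 = 7041492$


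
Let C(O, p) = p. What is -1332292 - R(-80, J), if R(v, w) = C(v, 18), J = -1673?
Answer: -1332310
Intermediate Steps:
R(v, w) = 18
-1332292 - R(-80, J) = -1332292 - 1*18 = -1332292 - 18 = -1332310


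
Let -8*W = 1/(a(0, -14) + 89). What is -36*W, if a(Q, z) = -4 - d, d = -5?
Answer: 1/20 ≈ 0.050000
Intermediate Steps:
a(Q, z) = 1 (a(Q, z) = -4 - 1*(-5) = -4 + 5 = 1)
W = -1/720 (W = -1/(8*(1 + 89)) = -⅛/90 = -⅛*1/90 = -1/720 ≈ -0.0013889)
-36*W = -36*(-1/720) = 1/20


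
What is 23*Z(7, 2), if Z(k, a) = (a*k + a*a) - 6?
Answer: 276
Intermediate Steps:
Z(k, a) = -6 + a**2 + a*k (Z(k, a) = (a*k + a**2) - 6 = (a**2 + a*k) - 6 = -6 + a**2 + a*k)
23*Z(7, 2) = 23*(-6 + 2**2 + 2*7) = 23*(-6 + 4 + 14) = 23*12 = 276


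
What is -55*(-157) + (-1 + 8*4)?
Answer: 8666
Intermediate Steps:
-55*(-157) + (-1 + 8*4) = 8635 + (-1 + 32) = 8635 + 31 = 8666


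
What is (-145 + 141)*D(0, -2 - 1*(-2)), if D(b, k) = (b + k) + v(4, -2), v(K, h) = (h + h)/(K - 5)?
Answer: -16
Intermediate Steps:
v(K, h) = 2*h/(-5 + K) (v(K, h) = (2*h)/(-5 + K) = 2*h/(-5 + K))
D(b, k) = 4 + b + k (D(b, k) = (b + k) + 2*(-2)/(-5 + 4) = (b + k) + 2*(-2)/(-1) = (b + k) + 2*(-2)*(-1) = (b + k) + 4 = 4 + b + k)
(-145 + 141)*D(0, -2 - 1*(-2)) = (-145 + 141)*(4 + 0 + (-2 - 1*(-2))) = -4*(4 + 0 + (-2 + 2)) = -4*(4 + 0 + 0) = -4*4 = -16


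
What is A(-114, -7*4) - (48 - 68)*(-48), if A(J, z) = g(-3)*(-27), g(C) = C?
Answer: -879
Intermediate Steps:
A(J, z) = 81 (A(J, z) = -3*(-27) = 81)
A(-114, -7*4) - (48 - 68)*(-48) = 81 - (48 - 68)*(-48) = 81 - (-20)*(-48) = 81 - 1*960 = 81 - 960 = -879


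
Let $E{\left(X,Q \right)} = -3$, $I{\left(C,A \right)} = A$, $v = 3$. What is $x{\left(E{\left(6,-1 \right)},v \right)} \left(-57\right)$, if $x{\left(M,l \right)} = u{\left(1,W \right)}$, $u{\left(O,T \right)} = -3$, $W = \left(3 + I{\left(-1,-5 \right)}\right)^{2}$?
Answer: $171$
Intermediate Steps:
$W = 4$ ($W = \left(3 - 5\right)^{2} = \left(-2\right)^{2} = 4$)
$x{\left(M,l \right)} = -3$
$x{\left(E{\left(6,-1 \right)},v \right)} \left(-57\right) = \left(-3\right) \left(-57\right) = 171$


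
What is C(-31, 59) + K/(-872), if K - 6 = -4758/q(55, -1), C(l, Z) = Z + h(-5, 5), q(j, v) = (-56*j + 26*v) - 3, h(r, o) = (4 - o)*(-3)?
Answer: 42015391/677762 ≈ 61.991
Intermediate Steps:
h(r, o) = -12 + 3*o
q(j, v) = -3 - 56*j + 26*v
C(l, Z) = 3 + Z (C(l, Z) = Z + (-12 + 3*5) = Z + (-12 + 15) = Z + 3 = 3 + Z)
K = 23412/3109 (K = 6 - 4758/(-3 - 56*55 + 26*(-1)) = 6 - 4758/(-3 - 3080 - 26) = 6 - 4758/(-3109) = 6 - 4758*(-1/3109) = 6 + 4758/3109 = 23412/3109 ≈ 7.5304)
C(-31, 59) + K/(-872) = (3 + 59) + (23412/3109)/(-872) = 62 + (23412/3109)*(-1/872) = 62 - 5853/677762 = 42015391/677762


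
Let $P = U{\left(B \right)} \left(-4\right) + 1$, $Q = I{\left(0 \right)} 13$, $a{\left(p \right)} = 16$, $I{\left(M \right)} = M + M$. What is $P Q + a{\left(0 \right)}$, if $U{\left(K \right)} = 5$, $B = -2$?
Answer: $16$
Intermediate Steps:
$I{\left(M \right)} = 2 M$
$Q = 0$ ($Q = 2 \cdot 0 \cdot 13 = 0 \cdot 13 = 0$)
$P = -19$ ($P = 5 \left(-4\right) + 1 = -20 + 1 = -19$)
$P Q + a{\left(0 \right)} = \left(-19\right) 0 + 16 = 0 + 16 = 16$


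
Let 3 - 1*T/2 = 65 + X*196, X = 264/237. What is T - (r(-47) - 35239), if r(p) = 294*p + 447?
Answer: 3795898/79 ≈ 48049.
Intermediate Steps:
X = 88/79 (X = 264*(1/237) = 88/79 ≈ 1.1139)
r(p) = 447 + 294*p
T = -44292/79 (T = 6 - 2*(65 + (88/79)*196) = 6 - 2*(65 + 17248/79) = 6 - 2*22383/79 = 6 - 44766/79 = -44292/79 ≈ -560.66)
T - (r(-47) - 35239) = -44292/79 - ((447 + 294*(-47)) - 35239) = -44292/79 - ((447 - 13818) - 35239) = -44292/79 - (-13371 - 35239) = -44292/79 - 1*(-48610) = -44292/79 + 48610 = 3795898/79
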